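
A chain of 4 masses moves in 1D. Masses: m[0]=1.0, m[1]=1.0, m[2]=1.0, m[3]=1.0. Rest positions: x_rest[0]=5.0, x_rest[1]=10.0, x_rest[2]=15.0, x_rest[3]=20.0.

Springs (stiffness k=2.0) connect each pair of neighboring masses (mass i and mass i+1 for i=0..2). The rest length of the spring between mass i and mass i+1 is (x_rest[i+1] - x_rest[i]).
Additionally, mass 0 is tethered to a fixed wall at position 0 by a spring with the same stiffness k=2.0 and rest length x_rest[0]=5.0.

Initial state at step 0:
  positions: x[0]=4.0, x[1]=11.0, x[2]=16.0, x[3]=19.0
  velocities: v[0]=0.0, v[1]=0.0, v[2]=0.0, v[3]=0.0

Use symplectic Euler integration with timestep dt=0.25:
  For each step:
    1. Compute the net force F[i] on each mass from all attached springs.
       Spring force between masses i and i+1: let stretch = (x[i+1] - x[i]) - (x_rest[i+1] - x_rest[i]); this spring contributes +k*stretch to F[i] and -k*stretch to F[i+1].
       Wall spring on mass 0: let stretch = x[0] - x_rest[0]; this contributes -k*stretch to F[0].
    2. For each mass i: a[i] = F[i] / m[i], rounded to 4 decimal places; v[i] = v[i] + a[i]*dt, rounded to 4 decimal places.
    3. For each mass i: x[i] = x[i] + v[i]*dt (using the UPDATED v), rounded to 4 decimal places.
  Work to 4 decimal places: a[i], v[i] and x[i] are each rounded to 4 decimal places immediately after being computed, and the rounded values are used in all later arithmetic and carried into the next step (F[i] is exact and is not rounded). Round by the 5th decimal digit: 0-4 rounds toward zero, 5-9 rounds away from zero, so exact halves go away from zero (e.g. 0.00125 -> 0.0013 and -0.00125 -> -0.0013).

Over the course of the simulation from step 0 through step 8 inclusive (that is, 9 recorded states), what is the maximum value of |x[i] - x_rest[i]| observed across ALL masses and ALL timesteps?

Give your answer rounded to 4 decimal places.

Answer: 1.2802

Derivation:
Step 0: x=[4.0000 11.0000 16.0000 19.0000] v=[0.0000 0.0000 0.0000 0.0000]
Step 1: x=[4.3750 10.7500 15.7500 19.2500] v=[1.5000 -1.0000 -1.0000 1.0000]
Step 2: x=[5.0000 10.3281 15.3125 19.6875] v=[2.5000 -1.6875 -1.7500 1.7500]
Step 3: x=[5.6660 9.8633 14.7988 20.2031] v=[2.6641 -1.8594 -2.0547 2.0625]
Step 4: x=[6.1485 9.4907 14.3437 20.6682] v=[1.9298 -1.4903 -1.8203 1.8604]
Step 5: x=[6.2802 9.3070 14.0726 20.9678] v=[0.5267 -0.7349 -1.0846 1.1982]
Step 6: x=[6.0052 9.3406 14.0677 21.0305] v=[-1.1000 0.1345 -0.0198 0.2506]
Step 7: x=[5.3965 9.5482 14.3422 20.8478] v=[-2.4349 0.8304 1.0981 -0.7308]
Step 8: x=[4.6322 9.8361 14.8307 20.4769] v=[-3.0573 1.1516 1.9539 -1.4836]
Max displacement = 1.2802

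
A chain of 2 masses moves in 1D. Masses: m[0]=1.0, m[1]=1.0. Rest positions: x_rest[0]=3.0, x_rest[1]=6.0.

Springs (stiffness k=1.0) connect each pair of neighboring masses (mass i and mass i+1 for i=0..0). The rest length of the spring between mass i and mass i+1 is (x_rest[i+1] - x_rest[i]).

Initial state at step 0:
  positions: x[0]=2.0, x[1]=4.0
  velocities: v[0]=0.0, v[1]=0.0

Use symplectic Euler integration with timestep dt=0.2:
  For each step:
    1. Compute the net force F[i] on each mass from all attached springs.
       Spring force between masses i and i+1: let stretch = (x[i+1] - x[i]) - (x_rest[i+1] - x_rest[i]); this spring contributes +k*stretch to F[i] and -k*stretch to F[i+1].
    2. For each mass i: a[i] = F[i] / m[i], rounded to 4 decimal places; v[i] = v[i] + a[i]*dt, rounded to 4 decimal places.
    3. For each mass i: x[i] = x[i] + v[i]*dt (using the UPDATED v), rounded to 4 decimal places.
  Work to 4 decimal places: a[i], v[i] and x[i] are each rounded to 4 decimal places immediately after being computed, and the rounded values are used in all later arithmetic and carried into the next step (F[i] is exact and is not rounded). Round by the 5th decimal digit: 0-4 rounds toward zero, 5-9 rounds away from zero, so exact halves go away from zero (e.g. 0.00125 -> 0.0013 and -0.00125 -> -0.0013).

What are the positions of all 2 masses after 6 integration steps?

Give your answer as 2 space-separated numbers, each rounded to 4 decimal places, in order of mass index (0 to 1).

Step 0: x=[2.0000 4.0000] v=[0.0000 0.0000]
Step 1: x=[1.9600 4.0400] v=[-0.2000 0.2000]
Step 2: x=[1.8832 4.1168] v=[-0.3840 0.3840]
Step 3: x=[1.7757 4.2243] v=[-0.5373 0.5373]
Step 4: x=[1.6462 4.3538] v=[-0.6476 0.6476]
Step 5: x=[1.5050 4.4950] v=[-0.7061 0.7061]
Step 6: x=[1.3634 4.6366] v=[-0.7081 0.7081]

Answer: 1.3634 4.6366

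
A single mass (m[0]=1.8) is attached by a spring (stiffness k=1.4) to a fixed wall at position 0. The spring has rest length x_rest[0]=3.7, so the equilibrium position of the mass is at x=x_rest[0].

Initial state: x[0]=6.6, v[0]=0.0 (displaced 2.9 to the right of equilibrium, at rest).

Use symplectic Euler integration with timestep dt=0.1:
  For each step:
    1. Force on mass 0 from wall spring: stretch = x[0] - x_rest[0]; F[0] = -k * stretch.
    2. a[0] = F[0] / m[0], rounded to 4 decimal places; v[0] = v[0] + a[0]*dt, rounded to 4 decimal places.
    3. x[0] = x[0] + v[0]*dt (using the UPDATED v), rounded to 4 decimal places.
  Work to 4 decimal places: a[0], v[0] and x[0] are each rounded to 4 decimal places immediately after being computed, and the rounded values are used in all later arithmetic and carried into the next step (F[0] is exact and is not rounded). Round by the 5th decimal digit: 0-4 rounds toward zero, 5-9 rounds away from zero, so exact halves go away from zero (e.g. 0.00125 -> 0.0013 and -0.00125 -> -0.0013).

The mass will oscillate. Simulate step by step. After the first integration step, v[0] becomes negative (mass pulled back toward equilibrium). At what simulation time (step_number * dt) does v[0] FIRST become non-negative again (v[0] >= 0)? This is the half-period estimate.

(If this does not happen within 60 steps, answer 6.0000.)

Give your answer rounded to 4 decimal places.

Step 0: x=[6.6000] v=[0.0000]
Step 1: x=[6.5774] v=[-0.2256]
Step 2: x=[6.5325] v=[-0.4494]
Step 3: x=[6.4655] v=[-0.6697]
Step 4: x=[6.3770] v=[-0.8848]
Step 5: x=[6.2677] v=[-1.0930]
Step 6: x=[6.1384] v=[-1.2927]
Step 7: x=[5.9902] v=[-1.4824]
Step 8: x=[5.8242] v=[-1.6605]
Step 9: x=[5.6416] v=[-1.8257]
Step 10: x=[5.4439] v=[-1.9767]
Step 11: x=[5.2327] v=[-2.1123]
Step 12: x=[5.0096] v=[-2.2315]
Step 13: x=[4.7763] v=[-2.3334]
Step 14: x=[4.5346] v=[-2.4171]
Step 15: x=[4.2864] v=[-2.4820]
Step 16: x=[4.0336] v=[-2.5276]
Step 17: x=[3.7782] v=[-2.5536]
Step 18: x=[3.5222] v=[-2.5597]
Step 19: x=[3.2676] v=[-2.5459]
Step 20: x=[3.0164] v=[-2.5123]
Step 21: x=[2.7705] v=[-2.4591]
Step 22: x=[2.5318] v=[-2.3868]
Step 23: x=[2.3022] v=[-2.2959]
Step 24: x=[2.0835] v=[-2.1872]
Step 25: x=[1.8774] v=[-2.0615]
Step 26: x=[1.6854] v=[-1.9197]
Step 27: x=[1.5091] v=[-1.7630]
Step 28: x=[1.3498] v=[-1.5926]
Step 29: x=[1.2088] v=[-1.4098]
Step 30: x=[1.0872] v=[-1.2160]
Step 31: x=[0.9859] v=[-1.0128]
Step 32: x=[0.9057] v=[-0.8017]
Step 33: x=[0.8473] v=[-0.5844]
Step 34: x=[0.8111] v=[-0.3625]
Step 35: x=[0.7973] v=[-0.1378]
Step 36: x=[0.8061] v=[0.0880]
First v>=0 after going negative at step 36, time=3.6000

Answer: 3.6000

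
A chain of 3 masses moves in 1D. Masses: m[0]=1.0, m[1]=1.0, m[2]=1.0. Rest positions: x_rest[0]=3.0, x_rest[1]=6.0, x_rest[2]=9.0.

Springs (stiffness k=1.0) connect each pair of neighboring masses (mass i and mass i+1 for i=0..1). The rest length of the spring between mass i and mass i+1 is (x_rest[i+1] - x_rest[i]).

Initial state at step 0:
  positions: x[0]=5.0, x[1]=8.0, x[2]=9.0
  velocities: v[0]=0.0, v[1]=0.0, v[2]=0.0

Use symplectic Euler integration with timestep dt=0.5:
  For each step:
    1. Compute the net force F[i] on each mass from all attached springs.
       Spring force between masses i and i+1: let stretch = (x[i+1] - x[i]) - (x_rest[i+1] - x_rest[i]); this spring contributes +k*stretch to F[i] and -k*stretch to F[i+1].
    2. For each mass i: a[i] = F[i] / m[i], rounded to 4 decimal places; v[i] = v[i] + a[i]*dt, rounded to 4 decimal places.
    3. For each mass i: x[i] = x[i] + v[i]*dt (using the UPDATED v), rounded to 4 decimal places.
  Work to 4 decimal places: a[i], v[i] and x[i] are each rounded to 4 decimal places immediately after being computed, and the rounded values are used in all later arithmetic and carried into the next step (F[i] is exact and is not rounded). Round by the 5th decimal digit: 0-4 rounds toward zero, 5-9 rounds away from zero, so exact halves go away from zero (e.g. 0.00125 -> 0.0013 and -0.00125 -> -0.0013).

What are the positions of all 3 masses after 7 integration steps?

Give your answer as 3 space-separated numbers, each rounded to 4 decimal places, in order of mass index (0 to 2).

Step 0: x=[5.0000 8.0000 9.0000] v=[0.0000 0.0000 0.0000]
Step 1: x=[5.0000 7.5000 9.5000] v=[0.0000 -1.0000 1.0000]
Step 2: x=[4.8750 6.8750 10.2500] v=[-0.2500 -1.2500 1.5000]
Step 3: x=[4.5000 6.5938 10.9063] v=[-0.7500 -0.5625 1.3125]
Step 4: x=[3.8985 6.8673 11.2345] v=[-1.2031 0.5469 0.6563]
Step 5: x=[3.2892 7.4904 11.2209] v=[-1.2187 1.2461 -0.0273]
Step 6: x=[2.9802 7.9958 11.0246] v=[-0.6181 1.0108 -0.3926]
Step 7: x=[3.1751 8.0045 10.8211] v=[0.3897 0.0174 -0.4070]

Answer: 3.1751 8.0045 10.8211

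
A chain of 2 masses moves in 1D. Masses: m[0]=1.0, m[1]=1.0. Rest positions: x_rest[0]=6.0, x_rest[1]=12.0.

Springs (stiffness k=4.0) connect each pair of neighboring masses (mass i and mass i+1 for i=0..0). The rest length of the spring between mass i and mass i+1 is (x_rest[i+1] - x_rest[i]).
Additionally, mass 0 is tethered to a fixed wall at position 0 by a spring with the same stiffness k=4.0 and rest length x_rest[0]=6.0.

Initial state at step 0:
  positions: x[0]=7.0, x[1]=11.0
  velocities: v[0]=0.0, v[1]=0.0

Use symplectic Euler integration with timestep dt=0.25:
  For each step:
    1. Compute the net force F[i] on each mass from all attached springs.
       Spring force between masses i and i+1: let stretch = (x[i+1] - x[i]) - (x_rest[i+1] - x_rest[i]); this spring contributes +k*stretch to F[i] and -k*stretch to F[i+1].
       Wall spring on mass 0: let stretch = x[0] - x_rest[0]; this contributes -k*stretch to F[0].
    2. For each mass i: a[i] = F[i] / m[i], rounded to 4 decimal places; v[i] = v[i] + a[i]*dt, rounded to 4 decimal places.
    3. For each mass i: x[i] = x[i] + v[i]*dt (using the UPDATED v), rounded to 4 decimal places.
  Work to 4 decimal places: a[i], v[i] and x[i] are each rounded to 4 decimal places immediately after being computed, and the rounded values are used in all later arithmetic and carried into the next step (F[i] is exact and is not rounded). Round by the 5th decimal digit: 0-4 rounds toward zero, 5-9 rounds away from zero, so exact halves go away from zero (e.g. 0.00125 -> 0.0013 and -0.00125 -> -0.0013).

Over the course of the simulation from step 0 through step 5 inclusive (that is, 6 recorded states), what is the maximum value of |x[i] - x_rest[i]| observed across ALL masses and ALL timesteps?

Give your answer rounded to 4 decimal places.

Step 0: x=[7.0000 11.0000] v=[0.0000 0.0000]
Step 1: x=[6.2500 11.5000] v=[-3.0000 2.0000]
Step 2: x=[5.2500 12.1875] v=[-4.0000 2.7500]
Step 3: x=[4.6719 12.6406] v=[-2.3125 1.8125]
Step 4: x=[4.9180 12.6016] v=[0.9843 -0.1562]
Step 5: x=[5.8555 12.1417] v=[3.7499 -1.8398]
Max displacement = 1.3281

Answer: 1.3281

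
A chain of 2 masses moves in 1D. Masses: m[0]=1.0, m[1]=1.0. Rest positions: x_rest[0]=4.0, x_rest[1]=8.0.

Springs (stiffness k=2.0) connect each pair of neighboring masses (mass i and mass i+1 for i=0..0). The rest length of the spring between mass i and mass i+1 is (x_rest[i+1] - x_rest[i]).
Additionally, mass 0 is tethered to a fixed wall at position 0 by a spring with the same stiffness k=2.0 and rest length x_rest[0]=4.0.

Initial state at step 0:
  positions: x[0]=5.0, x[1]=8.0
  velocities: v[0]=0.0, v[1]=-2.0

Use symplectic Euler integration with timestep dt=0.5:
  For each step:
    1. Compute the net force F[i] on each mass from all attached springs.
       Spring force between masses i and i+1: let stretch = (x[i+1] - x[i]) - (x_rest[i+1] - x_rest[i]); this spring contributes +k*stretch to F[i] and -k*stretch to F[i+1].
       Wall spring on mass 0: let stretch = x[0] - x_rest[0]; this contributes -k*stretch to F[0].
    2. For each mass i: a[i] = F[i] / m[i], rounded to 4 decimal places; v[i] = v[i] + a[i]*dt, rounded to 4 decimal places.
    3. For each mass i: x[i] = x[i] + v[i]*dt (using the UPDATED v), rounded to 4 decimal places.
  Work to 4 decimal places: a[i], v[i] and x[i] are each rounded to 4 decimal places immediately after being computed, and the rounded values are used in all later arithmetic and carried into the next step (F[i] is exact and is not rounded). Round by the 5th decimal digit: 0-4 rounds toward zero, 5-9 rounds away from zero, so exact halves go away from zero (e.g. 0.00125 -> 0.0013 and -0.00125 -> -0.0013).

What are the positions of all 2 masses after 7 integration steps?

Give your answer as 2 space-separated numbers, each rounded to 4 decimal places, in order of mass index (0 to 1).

Answer: 3.1875 7.7423

Derivation:
Step 0: x=[5.0000 8.0000] v=[0.0000 -2.0000]
Step 1: x=[4.0000 7.5000] v=[-2.0000 -1.0000]
Step 2: x=[2.7500 7.2500] v=[-2.5000 -0.5000]
Step 3: x=[2.3750 6.7500] v=[-0.7500 -1.0000]
Step 4: x=[3.0000 6.0625] v=[1.2500 -1.3750]
Step 5: x=[3.6563 5.8438] v=[1.3125 -0.4375]
Step 6: x=[3.5782 6.5313] v=[-0.1563 1.3750]
Step 7: x=[3.1875 7.7423] v=[-0.7814 2.4219]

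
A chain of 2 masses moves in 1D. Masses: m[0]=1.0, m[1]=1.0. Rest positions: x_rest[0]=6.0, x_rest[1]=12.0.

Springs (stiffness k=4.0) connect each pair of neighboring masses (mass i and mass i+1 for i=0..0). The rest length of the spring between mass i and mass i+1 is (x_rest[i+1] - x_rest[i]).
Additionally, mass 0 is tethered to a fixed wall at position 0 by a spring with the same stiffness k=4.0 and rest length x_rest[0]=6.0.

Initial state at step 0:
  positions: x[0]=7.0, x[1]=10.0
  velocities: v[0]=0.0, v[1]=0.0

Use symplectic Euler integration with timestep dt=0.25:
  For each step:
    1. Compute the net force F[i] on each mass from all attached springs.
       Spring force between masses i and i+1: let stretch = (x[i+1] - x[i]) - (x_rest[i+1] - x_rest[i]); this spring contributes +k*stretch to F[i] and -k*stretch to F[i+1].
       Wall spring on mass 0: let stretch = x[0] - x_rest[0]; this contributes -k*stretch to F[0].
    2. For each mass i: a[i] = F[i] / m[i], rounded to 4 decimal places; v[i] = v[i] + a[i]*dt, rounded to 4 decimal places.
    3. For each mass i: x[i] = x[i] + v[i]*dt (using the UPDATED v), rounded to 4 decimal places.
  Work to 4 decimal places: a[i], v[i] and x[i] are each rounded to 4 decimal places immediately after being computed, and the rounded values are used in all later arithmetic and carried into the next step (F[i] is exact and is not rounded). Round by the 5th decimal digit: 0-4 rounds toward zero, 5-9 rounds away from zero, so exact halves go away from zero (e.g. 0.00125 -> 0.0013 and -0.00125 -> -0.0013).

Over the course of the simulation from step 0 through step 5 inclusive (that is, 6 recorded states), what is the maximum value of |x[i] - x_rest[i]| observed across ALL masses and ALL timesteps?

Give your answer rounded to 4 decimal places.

Answer: 2.0156

Derivation:
Step 0: x=[7.0000 10.0000] v=[0.0000 0.0000]
Step 1: x=[6.0000 10.7500] v=[-4.0000 3.0000]
Step 2: x=[4.6875 11.8125] v=[-5.2500 4.2500]
Step 3: x=[3.9844 12.5938] v=[-2.8125 3.1250]
Step 4: x=[4.4375 12.7227] v=[1.8125 0.5156]
Step 5: x=[5.8526 12.2803] v=[5.6602 -1.7696]
Max displacement = 2.0156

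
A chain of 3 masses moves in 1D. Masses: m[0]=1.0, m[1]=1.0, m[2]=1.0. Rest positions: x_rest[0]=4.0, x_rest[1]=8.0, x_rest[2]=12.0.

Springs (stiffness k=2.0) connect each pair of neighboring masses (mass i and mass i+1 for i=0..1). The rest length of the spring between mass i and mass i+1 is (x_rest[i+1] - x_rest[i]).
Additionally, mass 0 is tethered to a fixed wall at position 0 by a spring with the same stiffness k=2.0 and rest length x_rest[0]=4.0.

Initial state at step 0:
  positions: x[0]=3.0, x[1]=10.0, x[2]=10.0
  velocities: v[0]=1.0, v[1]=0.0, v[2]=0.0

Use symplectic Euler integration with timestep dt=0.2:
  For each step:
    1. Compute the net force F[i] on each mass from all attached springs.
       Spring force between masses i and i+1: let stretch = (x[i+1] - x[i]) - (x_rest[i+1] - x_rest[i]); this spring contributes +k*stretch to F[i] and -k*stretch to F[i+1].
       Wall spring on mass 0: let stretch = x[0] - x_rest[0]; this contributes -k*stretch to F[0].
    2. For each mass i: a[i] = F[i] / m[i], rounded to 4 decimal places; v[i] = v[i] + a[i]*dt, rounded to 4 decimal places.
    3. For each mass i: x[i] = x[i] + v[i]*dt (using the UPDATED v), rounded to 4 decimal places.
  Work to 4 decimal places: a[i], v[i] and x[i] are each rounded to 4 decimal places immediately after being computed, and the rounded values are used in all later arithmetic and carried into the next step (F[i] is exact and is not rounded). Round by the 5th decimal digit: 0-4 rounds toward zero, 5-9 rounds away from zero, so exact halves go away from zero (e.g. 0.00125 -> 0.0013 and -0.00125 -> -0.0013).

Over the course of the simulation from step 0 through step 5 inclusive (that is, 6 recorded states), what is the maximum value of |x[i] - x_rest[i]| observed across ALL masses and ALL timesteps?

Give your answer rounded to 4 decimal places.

Step 0: x=[3.0000 10.0000 10.0000] v=[1.0000 0.0000 0.0000]
Step 1: x=[3.5200 9.4400 10.3200] v=[2.6000 -2.8000 1.6000]
Step 2: x=[4.2320 8.4768 10.8896] v=[3.5600 -4.8160 2.8480]
Step 3: x=[4.9450 7.3670 11.5862] v=[3.5651 -5.5488 3.4829]
Step 4: x=[5.4562 6.4010 12.2652] v=[2.5559 -4.8299 3.3952]
Step 5: x=[5.6065 5.8286 12.7951] v=[0.7513 -2.8621 2.6495]
Max displacement = 2.1714

Answer: 2.1714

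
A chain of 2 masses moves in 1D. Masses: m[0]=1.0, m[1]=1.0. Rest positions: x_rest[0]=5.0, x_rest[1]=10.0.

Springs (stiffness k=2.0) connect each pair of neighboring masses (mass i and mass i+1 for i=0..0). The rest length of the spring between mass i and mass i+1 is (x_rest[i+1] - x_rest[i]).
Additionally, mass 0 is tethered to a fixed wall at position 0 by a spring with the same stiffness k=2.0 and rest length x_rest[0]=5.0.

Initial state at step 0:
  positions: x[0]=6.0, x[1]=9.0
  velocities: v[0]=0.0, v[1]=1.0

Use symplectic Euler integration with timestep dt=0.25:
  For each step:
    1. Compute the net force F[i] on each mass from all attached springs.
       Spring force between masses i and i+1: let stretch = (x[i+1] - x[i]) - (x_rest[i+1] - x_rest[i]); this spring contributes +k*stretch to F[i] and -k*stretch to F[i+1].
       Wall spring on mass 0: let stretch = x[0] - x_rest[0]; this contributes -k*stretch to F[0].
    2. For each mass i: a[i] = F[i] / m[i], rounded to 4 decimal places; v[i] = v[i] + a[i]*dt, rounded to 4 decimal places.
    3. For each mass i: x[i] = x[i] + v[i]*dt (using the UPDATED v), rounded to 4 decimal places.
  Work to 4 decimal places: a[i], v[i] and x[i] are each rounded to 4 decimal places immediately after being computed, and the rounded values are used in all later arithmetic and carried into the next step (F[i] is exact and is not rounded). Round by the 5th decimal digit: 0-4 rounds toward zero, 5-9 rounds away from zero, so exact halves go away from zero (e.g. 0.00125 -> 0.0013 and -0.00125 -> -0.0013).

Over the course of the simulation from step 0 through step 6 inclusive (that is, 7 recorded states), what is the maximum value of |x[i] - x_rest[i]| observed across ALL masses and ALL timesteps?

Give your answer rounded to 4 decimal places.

Answer: 1.4250

Derivation:
Step 0: x=[6.0000 9.0000] v=[0.0000 1.0000]
Step 1: x=[5.6250 9.5000] v=[-1.5000 2.0000]
Step 2: x=[5.0313 10.1406] v=[-2.3750 2.5625]
Step 3: x=[4.4473 10.7676] v=[-2.3360 2.5079]
Step 4: x=[4.0974 11.2296] v=[-1.3995 1.8478]
Step 5: x=[4.1269 11.4250] v=[0.1179 0.7817]
Step 6: x=[4.5528 11.3332] v=[1.7035 -0.3674]
Max displacement = 1.4250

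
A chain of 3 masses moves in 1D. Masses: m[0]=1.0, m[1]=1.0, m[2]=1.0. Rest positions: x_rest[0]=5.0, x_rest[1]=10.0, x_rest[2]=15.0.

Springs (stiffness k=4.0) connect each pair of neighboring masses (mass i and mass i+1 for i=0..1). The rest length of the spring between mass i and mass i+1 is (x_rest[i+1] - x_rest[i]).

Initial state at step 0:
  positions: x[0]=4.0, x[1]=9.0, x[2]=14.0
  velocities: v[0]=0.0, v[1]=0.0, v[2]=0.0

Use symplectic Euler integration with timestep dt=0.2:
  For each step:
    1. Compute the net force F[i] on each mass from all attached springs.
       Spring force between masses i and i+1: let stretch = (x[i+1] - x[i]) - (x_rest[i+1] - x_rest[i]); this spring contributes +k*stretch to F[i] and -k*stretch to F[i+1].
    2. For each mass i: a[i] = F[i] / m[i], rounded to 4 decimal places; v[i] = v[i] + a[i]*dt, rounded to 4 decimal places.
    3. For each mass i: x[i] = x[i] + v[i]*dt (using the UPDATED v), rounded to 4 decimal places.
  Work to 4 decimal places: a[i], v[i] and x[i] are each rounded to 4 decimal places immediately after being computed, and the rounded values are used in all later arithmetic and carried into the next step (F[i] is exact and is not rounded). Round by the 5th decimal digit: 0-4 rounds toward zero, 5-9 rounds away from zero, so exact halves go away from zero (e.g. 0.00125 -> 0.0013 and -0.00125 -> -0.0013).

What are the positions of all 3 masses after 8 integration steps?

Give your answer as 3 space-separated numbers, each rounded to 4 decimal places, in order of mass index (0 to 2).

Answer: 4.0000 9.0000 14.0000

Derivation:
Step 0: x=[4.0000 9.0000 14.0000] v=[0.0000 0.0000 0.0000]
Step 1: x=[4.0000 9.0000 14.0000] v=[0.0000 0.0000 0.0000]
Step 2: x=[4.0000 9.0000 14.0000] v=[0.0000 0.0000 0.0000]
Step 3: x=[4.0000 9.0000 14.0000] v=[0.0000 0.0000 0.0000]
Step 4: x=[4.0000 9.0000 14.0000] v=[0.0000 0.0000 0.0000]
Step 5: x=[4.0000 9.0000 14.0000] v=[0.0000 0.0000 0.0000]
Step 6: x=[4.0000 9.0000 14.0000] v=[0.0000 0.0000 0.0000]
Step 7: x=[4.0000 9.0000 14.0000] v=[0.0000 0.0000 0.0000]
Step 8: x=[4.0000 9.0000 14.0000] v=[0.0000 0.0000 0.0000]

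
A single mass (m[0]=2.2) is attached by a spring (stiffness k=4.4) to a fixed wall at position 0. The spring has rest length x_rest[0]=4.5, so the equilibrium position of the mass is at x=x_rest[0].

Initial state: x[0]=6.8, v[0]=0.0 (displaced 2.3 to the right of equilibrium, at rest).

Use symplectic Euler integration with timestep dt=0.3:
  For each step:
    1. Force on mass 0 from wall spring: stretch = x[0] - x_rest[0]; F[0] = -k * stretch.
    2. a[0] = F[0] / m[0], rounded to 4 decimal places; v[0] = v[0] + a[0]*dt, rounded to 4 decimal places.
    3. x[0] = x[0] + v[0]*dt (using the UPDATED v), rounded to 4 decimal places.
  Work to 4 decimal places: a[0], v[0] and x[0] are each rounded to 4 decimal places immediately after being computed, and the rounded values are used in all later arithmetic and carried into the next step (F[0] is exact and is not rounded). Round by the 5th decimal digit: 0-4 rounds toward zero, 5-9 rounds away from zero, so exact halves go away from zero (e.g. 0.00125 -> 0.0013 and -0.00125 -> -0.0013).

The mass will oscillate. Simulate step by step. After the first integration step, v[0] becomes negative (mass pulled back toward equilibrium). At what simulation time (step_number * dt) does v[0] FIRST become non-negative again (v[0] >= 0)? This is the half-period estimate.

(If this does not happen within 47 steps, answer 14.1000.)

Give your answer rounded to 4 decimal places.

Answer: 2.4000

Derivation:
Step 0: x=[6.8000] v=[0.0000]
Step 1: x=[6.3860] v=[-1.3800]
Step 2: x=[5.6325] v=[-2.5116]
Step 3: x=[4.6752] v=[-3.1911]
Step 4: x=[3.6863] v=[-3.2962]
Step 5: x=[2.8439] v=[-2.8080]
Step 6: x=[2.2996] v=[-1.8143]
Step 7: x=[2.1514] v=[-0.4941]
Step 8: x=[2.4259] v=[0.9151]
First v>=0 after going negative at step 8, time=2.4000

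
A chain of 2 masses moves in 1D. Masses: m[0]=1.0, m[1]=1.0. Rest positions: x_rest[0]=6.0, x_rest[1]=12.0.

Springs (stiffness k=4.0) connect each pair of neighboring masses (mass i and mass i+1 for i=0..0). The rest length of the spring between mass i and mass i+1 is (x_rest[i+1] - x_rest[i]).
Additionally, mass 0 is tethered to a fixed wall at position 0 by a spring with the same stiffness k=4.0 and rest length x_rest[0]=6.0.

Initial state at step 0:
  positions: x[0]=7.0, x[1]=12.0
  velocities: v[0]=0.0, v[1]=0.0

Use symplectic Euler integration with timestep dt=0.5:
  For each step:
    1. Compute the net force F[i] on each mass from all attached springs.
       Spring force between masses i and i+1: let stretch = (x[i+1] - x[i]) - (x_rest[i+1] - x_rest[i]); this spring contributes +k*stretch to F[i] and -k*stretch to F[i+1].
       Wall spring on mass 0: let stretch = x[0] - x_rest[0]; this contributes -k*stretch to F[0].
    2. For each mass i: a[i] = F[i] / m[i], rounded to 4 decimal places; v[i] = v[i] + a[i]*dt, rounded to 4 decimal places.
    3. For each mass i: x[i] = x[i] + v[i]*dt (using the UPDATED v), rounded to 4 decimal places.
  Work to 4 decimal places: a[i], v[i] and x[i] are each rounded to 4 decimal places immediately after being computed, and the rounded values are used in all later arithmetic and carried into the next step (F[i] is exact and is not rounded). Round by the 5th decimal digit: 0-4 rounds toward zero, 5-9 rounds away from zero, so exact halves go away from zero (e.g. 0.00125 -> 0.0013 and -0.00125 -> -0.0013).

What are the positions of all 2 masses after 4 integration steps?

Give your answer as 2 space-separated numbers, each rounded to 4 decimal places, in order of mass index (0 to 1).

Answer: 5.0000 12.0000

Derivation:
Step 0: x=[7.0000 12.0000] v=[0.0000 0.0000]
Step 1: x=[5.0000 13.0000] v=[-4.0000 2.0000]
Step 2: x=[6.0000 12.0000] v=[2.0000 -2.0000]
Step 3: x=[7.0000 11.0000] v=[2.0000 -2.0000]
Step 4: x=[5.0000 12.0000] v=[-4.0000 2.0000]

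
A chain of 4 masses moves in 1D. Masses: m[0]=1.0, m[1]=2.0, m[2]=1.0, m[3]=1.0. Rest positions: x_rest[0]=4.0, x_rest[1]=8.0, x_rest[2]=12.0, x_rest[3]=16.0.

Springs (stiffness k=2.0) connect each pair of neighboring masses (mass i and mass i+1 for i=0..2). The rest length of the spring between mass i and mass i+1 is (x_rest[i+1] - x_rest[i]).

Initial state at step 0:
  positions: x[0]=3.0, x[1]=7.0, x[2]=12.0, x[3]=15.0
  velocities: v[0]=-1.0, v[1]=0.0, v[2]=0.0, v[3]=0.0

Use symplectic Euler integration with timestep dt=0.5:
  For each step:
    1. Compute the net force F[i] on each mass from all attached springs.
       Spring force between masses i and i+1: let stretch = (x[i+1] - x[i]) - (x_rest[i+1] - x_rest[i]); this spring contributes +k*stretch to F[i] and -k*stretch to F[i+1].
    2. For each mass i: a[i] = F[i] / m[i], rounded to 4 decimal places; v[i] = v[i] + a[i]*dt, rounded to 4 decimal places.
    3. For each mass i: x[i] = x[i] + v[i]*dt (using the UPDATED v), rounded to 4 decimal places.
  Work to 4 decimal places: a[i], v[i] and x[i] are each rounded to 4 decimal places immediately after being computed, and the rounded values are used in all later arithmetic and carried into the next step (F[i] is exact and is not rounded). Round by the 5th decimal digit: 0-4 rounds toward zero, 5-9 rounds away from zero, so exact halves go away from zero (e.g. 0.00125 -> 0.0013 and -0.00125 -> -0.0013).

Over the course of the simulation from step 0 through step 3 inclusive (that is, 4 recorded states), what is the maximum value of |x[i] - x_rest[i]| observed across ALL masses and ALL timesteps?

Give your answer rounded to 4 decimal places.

Step 0: x=[3.0000 7.0000 12.0000 15.0000] v=[-1.0000 0.0000 0.0000 0.0000]
Step 1: x=[2.5000 7.2500 11.0000 15.5000] v=[-1.0000 0.5000 -2.0000 1.0000]
Step 2: x=[2.3750 7.2500 10.3750 15.7500] v=[-0.2500 0.0000 -1.2500 0.5000]
Step 3: x=[2.6875 6.8125 10.8750 15.3125] v=[0.6250 -0.8750 1.0000 -0.8750]
Max displacement = 1.6250

Answer: 1.6250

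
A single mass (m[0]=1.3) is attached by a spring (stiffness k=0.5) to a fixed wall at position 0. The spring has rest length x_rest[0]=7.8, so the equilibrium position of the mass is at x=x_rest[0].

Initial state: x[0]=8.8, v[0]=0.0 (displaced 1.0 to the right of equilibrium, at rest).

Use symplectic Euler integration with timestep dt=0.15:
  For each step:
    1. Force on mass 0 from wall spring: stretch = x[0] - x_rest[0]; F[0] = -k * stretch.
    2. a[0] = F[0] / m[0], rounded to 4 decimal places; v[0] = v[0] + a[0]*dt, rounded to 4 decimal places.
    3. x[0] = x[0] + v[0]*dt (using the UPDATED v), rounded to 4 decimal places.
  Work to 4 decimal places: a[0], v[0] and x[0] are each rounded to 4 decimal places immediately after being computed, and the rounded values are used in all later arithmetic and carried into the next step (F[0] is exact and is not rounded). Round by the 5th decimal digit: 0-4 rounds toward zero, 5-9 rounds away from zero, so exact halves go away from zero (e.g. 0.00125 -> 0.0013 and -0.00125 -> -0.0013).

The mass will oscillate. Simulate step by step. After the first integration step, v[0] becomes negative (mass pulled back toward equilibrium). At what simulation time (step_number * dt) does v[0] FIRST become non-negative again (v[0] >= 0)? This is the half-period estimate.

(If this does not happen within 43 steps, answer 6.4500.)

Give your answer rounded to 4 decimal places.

Step 0: x=[8.8000] v=[0.0000]
Step 1: x=[8.7913] v=[-0.0577]
Step 2: x=[8.7741] v=[-0.1149]
Step 3: x=[8.7484] v=[-0.1711]
Step 4: x=[8.7145] v=[-0.2258]
Step 5: x=[8.6727] v=[-0.2786]
Step 6: x=[8.6234] v=[-0.3290]
Step 7: x=[8.5669] v=[-0.3765]
Step 8: x=[8.5038] v=[-0.4208]
Step 9: x=[8.4346] v=[-0.4614]
Step 10: x=[8.3599] v=[-0.4980]
Step 11: x=[8.2804] v=[-0.5303]
Step 12: x=[8.1967] v=[-0.5580]
Step 13: x=[8.1096] v=[-0.5809]
Step 14: x=[8.0198] v=[-0.5988]
Step 15: x=[7.9281] v=[-0.6115]
Step 16: x=[7.8353] v=[-0.6189]
Step 17: x=[7.7422] v=[-0.6209]
Step 18: x=[7.6496] v=[-0.6176]
Step 19: x=[7.5583] v=[-0.6089]
Step 20: x=[7.4691] v=[-0.5950]
Step 21: x=[7.3827] v=[-0.5759]
Step 22: x=[7.2999] v=[-0.5518]
Step 23: x=[7.2215] v=[-0.5230]
Step 24: x=[7.1481] v=[-0.4896]
Step 25: x=[7.0803] v=[-0.4520]
Step 26: x=[7.0187] v=[-0.4105]
Step 27: x=[6.9639] v=[-0.3654]
Step 28: x=[6.9163] v=[-0.3172]
Step 29: x=[6.8764] v=[-0.2662]
Step 30: x=[6.8445] v=[-0.2129]
Step 31: x=[6.8208] v=[-0.1578]
Step 32: x=[6.8056] v=[-0.1013]
Step 33: x=[6.7990] v=[-0.0439]
Step 34: x=[6.8011] v=[0.0139]
First v>=0 after going negative at step 34, time=5.1000

Answer: 5.1000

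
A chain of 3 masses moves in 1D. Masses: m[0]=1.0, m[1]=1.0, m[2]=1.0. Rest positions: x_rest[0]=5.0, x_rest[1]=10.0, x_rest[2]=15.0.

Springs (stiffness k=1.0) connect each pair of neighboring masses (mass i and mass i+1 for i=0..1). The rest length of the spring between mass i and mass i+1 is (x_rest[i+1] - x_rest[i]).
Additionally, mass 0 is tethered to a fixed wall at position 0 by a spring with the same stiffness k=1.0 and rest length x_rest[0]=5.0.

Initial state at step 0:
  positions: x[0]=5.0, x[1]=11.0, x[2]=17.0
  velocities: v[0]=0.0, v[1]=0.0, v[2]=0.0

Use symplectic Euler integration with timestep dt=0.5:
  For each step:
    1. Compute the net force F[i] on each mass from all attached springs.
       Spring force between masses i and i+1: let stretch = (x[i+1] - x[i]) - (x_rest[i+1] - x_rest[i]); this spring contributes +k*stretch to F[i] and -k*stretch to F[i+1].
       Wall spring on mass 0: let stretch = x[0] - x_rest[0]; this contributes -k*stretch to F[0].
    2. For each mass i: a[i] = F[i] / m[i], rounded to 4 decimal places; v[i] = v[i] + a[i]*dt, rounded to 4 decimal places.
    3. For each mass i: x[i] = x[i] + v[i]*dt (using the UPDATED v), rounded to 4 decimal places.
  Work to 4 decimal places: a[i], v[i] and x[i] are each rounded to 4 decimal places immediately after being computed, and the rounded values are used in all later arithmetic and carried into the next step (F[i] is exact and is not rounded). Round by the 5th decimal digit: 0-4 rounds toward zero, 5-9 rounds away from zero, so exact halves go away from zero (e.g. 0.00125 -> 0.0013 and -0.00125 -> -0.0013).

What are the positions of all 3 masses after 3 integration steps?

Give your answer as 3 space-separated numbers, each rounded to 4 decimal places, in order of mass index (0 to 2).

Step 0: x=[5.0000 11.0000 17.0000] v=[0.0000 0.0000 0.0000]
Step 1: x=[5.2500 11.0000 16.7500] v=[0.5000 0.0000 -0.5000]
Step 2: x=[5.6250 11.0000 16.3125] v=[0.7500 0.0000 -0.8750]
Step 3: x=[5.9375 10.9844 15.7969] v=[0.6250 -0.0313 -1.0313]

Answer: 5.9375 10.9844 15.7969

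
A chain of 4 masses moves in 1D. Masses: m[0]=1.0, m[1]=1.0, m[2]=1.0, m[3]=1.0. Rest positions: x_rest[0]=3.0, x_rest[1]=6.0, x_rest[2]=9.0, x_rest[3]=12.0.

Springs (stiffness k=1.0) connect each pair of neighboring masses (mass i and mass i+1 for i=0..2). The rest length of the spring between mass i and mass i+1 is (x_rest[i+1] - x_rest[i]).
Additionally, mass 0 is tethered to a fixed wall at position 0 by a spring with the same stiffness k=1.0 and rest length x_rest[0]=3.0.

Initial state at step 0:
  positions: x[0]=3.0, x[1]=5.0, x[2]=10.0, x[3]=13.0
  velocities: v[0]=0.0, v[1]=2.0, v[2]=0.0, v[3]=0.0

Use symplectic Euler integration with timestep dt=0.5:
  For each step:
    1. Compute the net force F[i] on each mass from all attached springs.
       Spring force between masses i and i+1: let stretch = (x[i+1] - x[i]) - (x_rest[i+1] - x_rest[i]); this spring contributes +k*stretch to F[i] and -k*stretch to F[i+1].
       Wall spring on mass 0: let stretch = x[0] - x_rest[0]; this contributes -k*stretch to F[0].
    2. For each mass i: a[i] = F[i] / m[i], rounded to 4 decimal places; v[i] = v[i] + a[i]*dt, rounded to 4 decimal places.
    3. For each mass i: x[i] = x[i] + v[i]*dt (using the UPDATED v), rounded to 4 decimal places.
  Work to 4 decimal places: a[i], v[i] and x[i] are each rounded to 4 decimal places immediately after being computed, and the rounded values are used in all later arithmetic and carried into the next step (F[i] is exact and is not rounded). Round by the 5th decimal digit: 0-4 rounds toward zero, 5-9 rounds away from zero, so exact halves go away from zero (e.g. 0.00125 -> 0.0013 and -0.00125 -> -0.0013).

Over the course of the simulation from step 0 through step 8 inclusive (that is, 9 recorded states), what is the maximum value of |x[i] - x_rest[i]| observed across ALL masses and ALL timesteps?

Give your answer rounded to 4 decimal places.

Answer: 2.5313

Derivation:
Step 0: x=[3.0000 5.0000 10.0000 13.0000] v=[0.0000 2.0000 0.0000 0.0000]
Step 1: x=[2.7500 6.7500 9.5000 13.0000] v=[-0.5000 3.5000 -1.0000 0.0000]
Step 2: x=[2.8125 8.1875 9.1875 12.8750] v=[0.1250 2.8750 -0.6250 -0.2500]
Step 3: x=[3.5157 8.5313 9.5469 12.5781] v=[1.4063 0.6875 0.7188 -0.5938]
Step 4: x=[4.5939 7.8751 10.4102 12.2734] v=[2.1563 -1.3125 1.7266 -0.6094]
Step 5: x=[5.3439 7.0323 11.1056 12.2529] v=[1.5000 -1.6856 1.3907 -0.0410]
Step 6: x=[5.1800 6.7857 11.0695 12.6956] v=[-0.3278 -0.4932 -0.0723 0.8854]
Step 7: x=[4.1225 7.2087 10.3689 13.4818] v=[-2.1150 0.8459 -1.4012 1.5724]
Step 8: x=[2.8059 7.6502 9.6565 14.2398] v=[-2.6332 0.8829 -1.4249 1.5160]
Max displacement = 2.5313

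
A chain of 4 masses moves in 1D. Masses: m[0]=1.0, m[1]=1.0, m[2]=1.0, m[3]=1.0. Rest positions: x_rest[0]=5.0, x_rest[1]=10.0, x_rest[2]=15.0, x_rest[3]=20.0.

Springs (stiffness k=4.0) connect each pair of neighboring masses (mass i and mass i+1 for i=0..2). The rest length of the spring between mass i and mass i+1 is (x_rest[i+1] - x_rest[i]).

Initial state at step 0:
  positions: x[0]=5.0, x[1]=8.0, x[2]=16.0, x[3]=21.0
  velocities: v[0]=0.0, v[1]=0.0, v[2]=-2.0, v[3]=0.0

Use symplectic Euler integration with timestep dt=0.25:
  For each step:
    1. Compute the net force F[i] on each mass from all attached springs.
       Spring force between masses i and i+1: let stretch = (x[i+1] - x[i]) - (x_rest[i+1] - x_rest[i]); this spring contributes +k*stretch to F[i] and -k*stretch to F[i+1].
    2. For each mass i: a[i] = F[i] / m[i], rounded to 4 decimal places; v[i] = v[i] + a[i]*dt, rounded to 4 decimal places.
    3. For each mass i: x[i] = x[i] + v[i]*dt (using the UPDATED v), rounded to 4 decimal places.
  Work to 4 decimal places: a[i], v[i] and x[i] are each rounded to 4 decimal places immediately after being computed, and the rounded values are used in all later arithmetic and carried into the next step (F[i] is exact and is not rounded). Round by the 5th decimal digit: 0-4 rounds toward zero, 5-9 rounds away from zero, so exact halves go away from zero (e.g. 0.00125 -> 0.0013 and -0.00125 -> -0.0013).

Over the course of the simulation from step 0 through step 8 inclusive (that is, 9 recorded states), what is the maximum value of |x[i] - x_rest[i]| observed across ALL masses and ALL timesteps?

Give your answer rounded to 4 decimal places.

Answer: 2.4799

Derivation:
Step 0: x=[5.0000 8.0000 16.0000 21.0000] v=[0.0000 0.0000 -2.0000 0.0000]
Step 1: x=[4.5000 9.2500 14.7500 21.0000] v=[-2.0000 5.0000 -5.0000 0.0000]
Step 2: x=[3.9375 10.6875 13.6875 20.6875] v=[-2.2500 5.7500 -4.2500 -1.2500]
Step 3: x=[3.8125 11.1875 13.6250 19.8750] v=[-0.5000 2.0000 -0.2500 -3.2500]
Step 4: x=[4.2813 10.4531 14.5156 18.7500] v=[1.8750 -2.9375 3.5625 -4.5000]
Step 5: x=[5.0430 9.1914 15.4492 17.8164] v=[3.0468 -5.0468 3.7344 -3.7344]
Step 6: x=[5.5918 8.4571 15.4102 17.5410] v=[2.1952 -2.9374 -0.1562 -1.1016]
Step 7: x=[5.6069 8.7447 14.1656 17.9829] v=[0.0605 1.1504 -4.9785 1.7676]
Step 8: x=[5.1565 9.6031 12.5201 18.7205] v=[-1.8017 3.4335 -6.5821 2.9503]
Max displacement = 2.4799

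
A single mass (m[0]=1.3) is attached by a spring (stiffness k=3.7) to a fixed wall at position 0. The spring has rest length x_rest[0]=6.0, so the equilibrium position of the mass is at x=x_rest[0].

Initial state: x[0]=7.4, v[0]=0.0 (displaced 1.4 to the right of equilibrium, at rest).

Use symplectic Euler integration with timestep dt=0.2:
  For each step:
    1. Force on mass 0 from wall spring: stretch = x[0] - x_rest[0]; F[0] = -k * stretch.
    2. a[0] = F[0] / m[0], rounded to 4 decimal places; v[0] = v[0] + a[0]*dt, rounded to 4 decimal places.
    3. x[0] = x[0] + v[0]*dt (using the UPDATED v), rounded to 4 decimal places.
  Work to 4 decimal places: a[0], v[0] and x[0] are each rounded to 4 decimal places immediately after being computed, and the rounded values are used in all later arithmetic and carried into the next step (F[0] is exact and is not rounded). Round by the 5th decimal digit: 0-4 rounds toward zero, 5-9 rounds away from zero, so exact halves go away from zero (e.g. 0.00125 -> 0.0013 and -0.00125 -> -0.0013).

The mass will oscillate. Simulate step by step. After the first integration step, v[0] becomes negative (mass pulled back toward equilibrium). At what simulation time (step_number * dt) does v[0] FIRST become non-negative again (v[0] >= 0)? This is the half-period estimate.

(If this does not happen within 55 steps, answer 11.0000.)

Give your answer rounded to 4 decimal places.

Step 0: x=[7.4000] v=[0.0000]
Step 1: x=[7.2406] v=[-0.7969]
Step 2: x=[6.9400] v=[-1.5031]
Step 3: x=[6.5324] v=[-2.0382]
Step 4: x=[6.0641] v=[-2.3413]
Step 5: x=[5.5885] v=[-2.3778]
Step 6: x=[5.1598] v=[-2.1436]
Step 7: x=[4.8267] v=[-1.6653]
Step 8: x=[4.6272] v=[-0.9974]
Step 9: x=[4.5840] v=[-0.2160]
Step 10: x=[4.7020] v=[0.5900]
First v>=0 after going negative at step 10, time=2.0000

Answer: 2.0000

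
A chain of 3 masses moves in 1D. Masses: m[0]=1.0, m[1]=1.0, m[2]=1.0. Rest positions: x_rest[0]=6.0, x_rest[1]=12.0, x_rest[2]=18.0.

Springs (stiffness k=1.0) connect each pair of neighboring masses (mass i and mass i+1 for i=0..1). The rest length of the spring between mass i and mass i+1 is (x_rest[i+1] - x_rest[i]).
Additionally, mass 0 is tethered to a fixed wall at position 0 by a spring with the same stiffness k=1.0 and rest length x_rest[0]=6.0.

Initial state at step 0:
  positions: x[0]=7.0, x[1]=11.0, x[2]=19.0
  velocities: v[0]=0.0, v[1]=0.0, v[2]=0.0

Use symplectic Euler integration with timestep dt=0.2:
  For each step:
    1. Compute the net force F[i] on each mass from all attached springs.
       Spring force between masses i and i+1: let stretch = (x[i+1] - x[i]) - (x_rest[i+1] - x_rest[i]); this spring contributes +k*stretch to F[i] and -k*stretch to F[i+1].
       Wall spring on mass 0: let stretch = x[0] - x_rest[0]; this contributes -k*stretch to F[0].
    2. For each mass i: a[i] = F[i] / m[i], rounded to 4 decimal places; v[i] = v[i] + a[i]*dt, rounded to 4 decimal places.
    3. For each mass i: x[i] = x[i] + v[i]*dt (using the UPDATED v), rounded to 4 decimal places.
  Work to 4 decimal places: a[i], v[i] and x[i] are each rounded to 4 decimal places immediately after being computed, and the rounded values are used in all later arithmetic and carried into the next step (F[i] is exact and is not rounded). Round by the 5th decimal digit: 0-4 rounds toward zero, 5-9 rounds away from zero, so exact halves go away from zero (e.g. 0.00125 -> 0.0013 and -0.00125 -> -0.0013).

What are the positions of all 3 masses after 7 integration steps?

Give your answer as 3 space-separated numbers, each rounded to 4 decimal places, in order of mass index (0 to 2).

Answer: 5.2557 13.3691 17.7388

Derivation:
Step 0: x=[7.0000 11.0000 19.0000] v=[0.0000 0.0000 0.0000]
Step 1: x=[6.8800 11.1600 18.9200] v=[-0.6000 0.8000 -0.4000]
Step 2: x=[6.6560 11.4592 18.7696] v=[-1.1200 1.4960 -0.7520]
Step 3: x=[6.3579 11.8587 18.5668] v=[-1.4906 1.9974 -1.0141]
Step 4: x=[6.0255 12.3065 18.3357] v=[-1.6620 2.2389 -1.1557]
Step 5: x=[5.7033 12.7442 18.1034] v=[-1.6109 2.1885 -1.1615]
Step 6: x=[5.4346 13.1146 17.8967] v=[-1.3434 1.8522 -1.0333]
Step 7: x=[5.2557 13.3691 17.7388] v=[-0.8943 1.2726 -0.7897]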